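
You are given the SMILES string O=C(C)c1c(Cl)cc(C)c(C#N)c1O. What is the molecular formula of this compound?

Walk through each heavy atom and fill implicit hydrogens from standard valence (C 4, N 3, O 2, S 2, halogen 1); for lowercase aromatic atoms, an aromatic c carries 1 H when it has two neighbours and 0 H with three, and aromatic n carries 0 H:
  atom 1: O, bond orders sum to 2 (valence 2) → 0 H
  atom 2: C, bond orders sum to 4 (valence 4) → 0 H
  atom 3: C, bond orders sum to 1 (valence 4) → 3 H
  atom 4: aromatic c, 3 neighbours → 0 H
  atom 5: aromatic c, 3 neighbours → 0 H
  atom 6: Cl (halogen, monovalent) → 0 H
  atom 7: aromatic c, 2 neighbours → 1 H
  atom 8: aromatic c, 3 neighbours → 0 H
  atom 9: C, bond orders sum to 1 (valence 4) → 3 H
  atom 10: aromatic c, 3 neighbours → 0 H
  atom 11: C, bond orders sum to 4 (valence 4) → 0 H
  atom 12: N, bond orders sum to 3 (valence 3) → 0 H
  atom 13: aromatic c, 3 neighbours → 0 H
  atom 14: O, bond orders sum to 1 (valence 2) → 1 H
Totals → C:10, H:8, Cl:1, N:1, O:2.

C10H8ClNO2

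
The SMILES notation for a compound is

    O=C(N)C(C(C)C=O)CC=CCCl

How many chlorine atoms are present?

1

Scan the SMILES for Cl atoms (remember two-letter symbols like Cl and Br are single atoms).
Chlorine count: 1.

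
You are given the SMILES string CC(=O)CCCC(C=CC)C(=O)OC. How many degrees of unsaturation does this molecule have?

Molecular formula: C11H18O3.
DoU = (2C + 2 + N − H − X) / 2, where X is the halogen count and O/S are ignored.
    = (2·11 + 2 + 0 − 18 − 0) / 2 = 6 / 2 = 3.

3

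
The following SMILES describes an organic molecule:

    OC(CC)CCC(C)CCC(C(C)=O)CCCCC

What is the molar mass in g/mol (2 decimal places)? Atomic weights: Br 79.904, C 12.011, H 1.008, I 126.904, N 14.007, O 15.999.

270.46 g/mol

First, the molecular formula is C17H34O2 (counting implicit H from valence).
  C: 17 × 12.011 = 204.187
  H: 34 × 1.008 = 34.272
  O: 2 × 15.999 = 31.998
Sum: 17×12.011 + 34×1.008 + 2×15.999 = 270.457 → 270.46 g/mol.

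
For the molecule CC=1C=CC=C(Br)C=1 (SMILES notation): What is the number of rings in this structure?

In SMILES, each pair of matching ring-closure digits denotes one ring-closing bond; the number of such bonds equals the number of independent rings.
Ring-closure bonds here: 1.

1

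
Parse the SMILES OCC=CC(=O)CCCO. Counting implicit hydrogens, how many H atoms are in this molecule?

12

Walk through each heavy atom and fill implicit hydrogens from standard valence (C 4, N 3, O 2, S 2, halogen 1):
  atom 1: O, bond orders sum to 1 (valence 2) → 1 H
  atom 2: C, bond orders sum to 2 (valence 4) → 2 H
  atom 3: C, bond orders sum to 3 (valence 4) → 1 H
  atom 4: C, bond orders sum to 3 (valence 4) → 1 H
  atom 5: C, bond orders sum to 4 (valence 4) → 0 H
  atom 6: O, bond orders sum to 2 (valence 2) → 0 H
  atom 7: C, bond orders sum to 2 (valence 4) → 2 H
  atom 8: C, bond orders sum to 2 (valence 4) → 2 H
  atom 9: C, bond orders sum to 2 (valence 4) → 2 H
  atom 10: O, bond orders sum to 1 (valence 2) → 1 H
Total hydrogens: 12.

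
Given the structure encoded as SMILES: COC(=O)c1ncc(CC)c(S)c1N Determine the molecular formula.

C9H12N2O2S

Walk through each heavy atom and fill implicit hydrogens from standard valence (C 4, N 3, O 2, S 2, halogen 1); for lowercase aromatic atoms, an aromatic c carries 1 H when it has two neighbours and 0 H with three, and aromatic n carries 0 H:
  atom 1: C, bond orders sum to 1 (valence 4) → 3 H
  atom 2: O, bond orders sum to 2 (valence 2) → 0 H
  atom 3: C, bond orders sum to 4 (valence 4) → 0 H
  atom 4: O, bond orders sum to 2 (valence 2) → 0 H
  atom 5: aromatic c, 3 neighbours → 0 H
  atom 6: aromatic n, 2 neighbours → 0 H
  atom 7: aromatic c, 2 neighbours → 1 H
  atom 8: aromatic c, 3 neighbours → 0 H
  atom 9: C, bond orders sum to 2 (valence 4) → 2 H
  atom 10: C, bond orders sum to 1 (valence 4) → 3 H
  atom 11: aromatic c, 3 neighbours → 0 H
  atom 12: S, bond orders sum to 1 (valence 2) → 1 H
  atom 13: aromatic c, 3 neighbours → 0 H
  atom 14: N, bond orders sum to 1 (valence 3) → 2 H
Totals → C:9, H:12, N:2, O:2, S:1.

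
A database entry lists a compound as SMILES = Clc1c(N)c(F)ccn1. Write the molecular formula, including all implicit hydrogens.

Walk through each heavy atom and fill implicit hydrogens from standard valence (C 4, N 3, O 2, S 2, halogen 1); for lowercase aromatic atoms, an aromatic c carries 1 H when it has two neighbours and 0 H with three, and aromatic n carries 0 H:
  atom 1: Cl (halogen, monovalent) → 0 H
  atom 2: aromatic c, 3 neighbours → 0 H
  atom 3: aromatic c, 3 neighbours → 0 H
  atom 4: N, bond orders sum to 1 (valence 3) → 2 H
  atom 5: aromatic c, 3 neighbours → 0 H
  atom 6: F (halogen, monovalent) → 0 H
  atom 7: aromatic c, 2 neighbours → 1 H
  atom 8: aromatic c, 2 neighbours → 1 H
  atom 9: aromatic n, 2 neighbours → 0 H
Totals → C:5, H:4, Cl:1, F:1, N:2.
In Hill order: C5H4ClFN2.

C5H4ClFN2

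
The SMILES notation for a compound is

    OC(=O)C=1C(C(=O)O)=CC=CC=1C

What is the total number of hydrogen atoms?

8

Walk through each heavy atom and fill implicit hydrogens from standard valence (C 4, N 3, O 2, S 2, halogen 1):
  atom 1: O, bond orders sum to 1 (valence 2) → 1 H
  atom 2: C, bond orders sum to 4 (valence 4) → 0 H
  atom 3: O, bond orders sum to 2 (valence 2) → 0 H
  atom 4: C, bond orders sum to 4 (valence 4) → 0 H
  atom 5: C, bond orders sum to 4 (valence 4) → 0 H
  atom 6: C, bond orders sum to 4 (valence 4) → 0 H
  atom 7: O, bond orders sum to 2 (valence 2) → 0 H
  atom 8: O, bond orders sum to 1 (valence 2) → 1 H
  atom 9: C, bond orders sum to 3 (valence 4) → 1 H
  atom 10: C, bond orders sum to 3 (valence 4) → 1 H
  atom 11: C, bond orders sum to 3 (valence 4) → 1 H
  atom 12: C, bond orders sum to 4 (valence 4) → 0 H
  atom 13: C, bond orders sum to 1 (valence 4) → 3 H
Total hydrogens: 8.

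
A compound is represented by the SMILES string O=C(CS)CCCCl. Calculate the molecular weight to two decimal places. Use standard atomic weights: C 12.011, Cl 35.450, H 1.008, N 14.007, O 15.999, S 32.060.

First, the molecular formula is C5H9ClOS (counting implicit H from valence).
  C: 5 × 12.011 = 60.055
  Cl: 1 × 35.450 = 35.450
  H: 9 × 1.008 = 9.072
  O: 1 × 15.999 = 15.999
  S: 1 × 32.060 = 32.060
Sum: 5×12.011 + 1×35.450 + 9×1.008 + 1×15.999 + 1×32.060 = 152.636 → 152.64 g/mol.

152.64 g/mol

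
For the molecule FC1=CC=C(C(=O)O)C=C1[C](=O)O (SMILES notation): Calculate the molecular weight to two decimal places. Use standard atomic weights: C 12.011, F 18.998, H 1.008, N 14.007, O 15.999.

First, the molecular formula is C8H5FO4 (counting implicit H from valence).
  C: 8 × 12.011 = 96.088
  F: 1 × 18.998 = 18.998
  H: 5 × 1.008 = 5.040
  O: 4 × 15.999 = 63.996
Sum: 8×12.011 + 1×18.998 + 5×1.008 + 4×15.999 = 184.122 → 184.12 g/mol.

184.12 g/mol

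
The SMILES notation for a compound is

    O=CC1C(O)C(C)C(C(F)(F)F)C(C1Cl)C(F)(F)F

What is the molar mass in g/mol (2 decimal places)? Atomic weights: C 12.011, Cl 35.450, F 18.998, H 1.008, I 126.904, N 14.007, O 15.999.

First, the molecular formula is C10H11ClF6O2 (counting implicit H from valence).
  C: 10 × 12.011 = 120.110
  Cl: 1 × 35.450 = 35.450
  F: 6 × 18.998 = 113.988
  H: 11 × 1.008 = 11.088
  O: 2 × 15.999 = 31.998
Sum: 10×12.011 + 1×35.450 + 6×18.998 + 11×1.008 + 2×15.999 = 312.634 → 312.63 g/mol.

312.63 g/mol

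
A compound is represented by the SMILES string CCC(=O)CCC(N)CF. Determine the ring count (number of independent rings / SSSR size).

0

In SMILES, each pair of matching ring-closure digits denotes one ring-closing bond; the number of such bonds equals the number of independent rings.
Ring-closure bonds here: 0.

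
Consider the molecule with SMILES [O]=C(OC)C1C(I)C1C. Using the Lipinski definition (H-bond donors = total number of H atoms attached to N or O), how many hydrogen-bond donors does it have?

0

Donors: find every N or O and count the H atoms it carries.
  atom 1 (O): bond orders sum to 2 → 0 H
  atom 3 (O): bond orders sum to 2 → 0 H
Lipinski HBD = 0.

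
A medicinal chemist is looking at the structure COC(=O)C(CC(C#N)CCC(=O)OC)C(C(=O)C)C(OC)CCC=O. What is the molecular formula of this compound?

Walk through each heavy atom and fill implicit hydrogens from standard valence (C 4, N 3, O 2, S 2, halogen 1):
  atom 1: C, bond orders sum to 1 (valence 4) → 3 H
  atom 2: O, bond orders sum to 2 (valence 2) → 0 H
  atom 3: C, bond orders sum to 4 (valence 4) → 0 H
  atom 4: O, bond orders sum to 2 (valence 2) → 0 H
  atom 5: C, bond orders sum to 3 (valence 4) → 1 H
  atom 6: C, bond orders sum to 2 (valence 4) → 2 H
  atom 7: C, bond orders sum to 3 (valence 4) → 1 H
  atom 8: C, bond orders sum to 4 (valence 4) → 0 H
  atom 9: N, bond orders sum to 3 (valence 3) → 0 H
  atom 10: C, bond orders sum to 2 (valence 4) → 2 H
  atom 11: C, bond orders sum to 2 (valence 4) → 2 H
  atom 12: C, bond orders sum to 4 (valence 4) → 0 H
  atom 13: O, bond orders sum to 2 (valence 2) → 0 H
  atom 14: O, bond orders sum to 2 (valence 2) → 0 H
  atom 15: C, bond orders sum to 1 (valence 4) → 3 H
  atom 16: C, bond orders sum to 3 (valence 4) → 1 H
  atom 17: C, bond orders sum to 4 (valence 4) → 0 H
  atom 18: O, bond orders sum to 2 (valence 2) → 0 H
  atom 19: C, bond orders sum to 1 (valence 4) → 3 H
  atom 20: C, bond orders sum to 3 (valence 4) → 1 H
  atom 21: O, bond orders sum to 2 (valence 2) → 0 H
  atom 22: C, bond orders sum to 1 (valence 4) → 3 H
  atom 23: C, bond orders sum to 2 (valence 4) → 2 H
  atom 24: C, bond orders sum to 2 (valence 4) → 2 H
  atom 25: C, bond orders sum to 3 (valence 4) → 1 H
  atom 26: O, bond orders sum to 2 (valence 2) → 0 H
Totals → C:18, H:27, N:1, O:7.
In Hill order: C18H27NO7.

C18H27NO7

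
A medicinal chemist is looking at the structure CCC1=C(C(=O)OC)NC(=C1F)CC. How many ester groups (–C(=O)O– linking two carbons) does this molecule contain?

1

The ester motif appears at heavy-atom position 5 in the SMILES.
Ester count: 1.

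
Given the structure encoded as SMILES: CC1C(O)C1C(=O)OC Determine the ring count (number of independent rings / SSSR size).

1

In SMILES, each pair of matching ring-closure digits denotes one ring-closing bond; the number of such bonds equals the number of independent rings.
Ring-closure bonds here: 1.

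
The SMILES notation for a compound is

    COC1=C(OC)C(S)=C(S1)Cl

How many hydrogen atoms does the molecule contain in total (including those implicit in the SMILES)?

Walk through each heavy atom and fill implicit hydrogens from standard valence (C 4, N 3, O 2, S 2, halogen 1):
  atom 1: C, bond orders sum to 1 (valence 4) → 3 H
  atom 2: O, bond orders sum to 2 (valence 2) → 0 H
  atom 3: C, bond orders sum to 4 (valence 4) → 0 H
  atom 4: C, bond orders sum to 4 (valence 4) → 0 H
  atom 5: O, bond orders sum to 2 (valence 2) → 0 H
  atom 6: C, bond orders sum to 1 (valence 4) → 3 H
  atom 7: C, bond orders sum to 4 (valence 4) → 0 H
  atom 8: S, bond orders sum to 1 (valence 2) → 1 H
  atom 9: C, bond orders sum to 4 (valence 4) → 0 H
  atom 10: S, bond orders sum to 2 (valence 2) → 0 H
  atom 11: Cl (halogen, monovalent) → 0 H
Total hydrogens: 7.

7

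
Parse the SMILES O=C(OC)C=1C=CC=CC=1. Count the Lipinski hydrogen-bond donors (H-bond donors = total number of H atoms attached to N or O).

Donors: find every N or O and count the H atoms it carries.
  atom 1 (O): bond orders sum to 2 → 0 H
  atom 3 (O): bond orders sum to 2 → 0 H
Lipinski HBD = 0.

0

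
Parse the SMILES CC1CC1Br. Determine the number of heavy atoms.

5

Every atom symbol written in the SMILES (organic subset) is one heavy atom; implicit H are not written.
Heavy atoms by element → Br:1, C:4.
Total: 5.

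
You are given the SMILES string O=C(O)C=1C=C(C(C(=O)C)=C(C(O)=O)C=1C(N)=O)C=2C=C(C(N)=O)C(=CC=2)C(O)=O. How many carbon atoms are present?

19

Count every carbon token in the SMILES (each C, including those in ring-closure positions and inside branches).
Carbon count: 19.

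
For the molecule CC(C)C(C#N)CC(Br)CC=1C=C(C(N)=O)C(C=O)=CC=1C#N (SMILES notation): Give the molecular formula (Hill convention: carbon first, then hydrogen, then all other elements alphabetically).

Walk through each heavy atom and fill implicit hydrogens from standard valence (C 4, N 3, O 2, S 2, halogen 1):
  atom 1: C, bond orders sum to 1 (valence 4) → 3 H
  atom 2: C, bond orders sum to 3 (valence 4) → 1 H
  atom 3: C, bond orders sum to 1 (valence 4) → 3 H
  atom 4: C, bond orders sum to 3 (valence 4) → 1 H
  atom 5: C, bond orders sum to 4 (valence 4) → 0 H
  atom 6: N, bond orders sum to 3 (valence 3) → 0 H
  atom 7: C, bond orders sum to 2 (valence 4) → 2 H
  atom 8: C, bond orders sum to 3 (valence 4) → 1 H
  atom 9: Br (halogen, monovalent) → 0 H
  atom 10: C, bond orders sum to 2 (valence 4) → 2 H
  atom 11: C, bond orders sum to 4 (valence 4) → 0 H
  atom 12: C, bond orders sum to 3 (valence 4) → 1 H
  atom 13: C, bond orders sum to 4 (valence 4) → 0 H
  atom 14: C, bond orders sum to 4 (valence 4) → 0 H
  atom 15: N, bond orders sum to 1 (valence 3) → 2 H
  atom 16: O, bond orders sum to 2 (valence 2) → 0 H
  atom 17: C, bond orders sum to 4 (valence 4) → 0 H
  atom 18: C, bond orders sum to 3 (valence 4) → 1 H
  atom 19: O, bond orders sum to 2 (valence 2) → 0 H
  atom 20: C, bond orders sum to 3 (valence 4) → 1 H
  atom 21: C, bond orders sum to 4 (valence 4) → 0 H
  atom 22: C, bond orders sum to 4 (valence 4) → 0 H
  atom 23: N, bond orders sum to 3 (valence 3) → 0 H
Totals → C:17, H:18, Br:1, N:3, O:2.
In Hill order: C17H18BrN3O2.

C17H18BrN3O2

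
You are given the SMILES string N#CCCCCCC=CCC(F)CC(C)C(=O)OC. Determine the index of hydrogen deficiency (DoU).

4

Molecular formula: C15H24FNO2.
DoU = (2C + 2 + N − H − X) / 2, where X is the halogen count and O/S are ignored.
    = (2·15 + 2 + 1 − 24 − 1) / 2 = 8 / 2 = 4.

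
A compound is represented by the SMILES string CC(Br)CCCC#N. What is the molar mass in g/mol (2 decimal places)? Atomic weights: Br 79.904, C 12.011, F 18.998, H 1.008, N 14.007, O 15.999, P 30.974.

176.06 g/mol

First, the molecular formula is C6H10BrN (counting implicit H from valence).
  Br: 1 × 79.904 = 79.904
  C: 6 × 12.011 = 72.066
  H: 10 × 1.008 = 10.080
  N: 1 × 14.007 = 14.007
Sum: 1×79.904 + 6×12.011 + 10×1.008 + 1×14.007 = 176.057 → 176.06 g/mol.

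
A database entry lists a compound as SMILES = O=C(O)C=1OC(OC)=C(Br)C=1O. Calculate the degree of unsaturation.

4

Degree of unsaturation = (number of rings) + (number of π bonds).
Ring closures in the SMILES: 1.
π bonds: 3 double bonds (each 1 DoU) → 3 DoU from unsaturation.
Total DoU = 1 + 3 = 4.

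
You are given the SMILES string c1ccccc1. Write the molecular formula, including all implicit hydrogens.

C6H6

Walk through each heavy atom and fill implicit hydrogens from standard valence (C 4, N 3, O 2, S 2, halogen 1); for lowercase aromatic atoms, an aromatic c carries 1 H when it has two neighbours and 0 H with three, and aromatic n carries 0 H:
  atom 1: aromatic c, 2 neighbours → 1 H
  atom 2: aromatic c, 2 neighbours → 1 H
  atom 3: aromatic c, 2 neighbours → 1 H
  atom 4: aromatic c, 2 neighbours → 1 H
  atom 5: aromatic c, 2 neighbours → 1 H
  atom 6: aromatic c, 2 neighbours → 1 H
Totals → C:6, H:6.
In Hill order: C6H6.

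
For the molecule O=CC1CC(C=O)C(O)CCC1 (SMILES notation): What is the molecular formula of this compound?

C9H14O3

Walk through each heavy atom and fill implicit hydrogens from standard valence (C 4, N 3, O 2, S 2, halogen 1):
  atom 1: O, bond orders sum to 2 (valence 2) → 0 H
  atom 2: C, bond orders sum to 3 (valence 4) → 1 H
  atom 3: C, bond orders sum to 3 (valence 4) → 1 H
  atom 4: C, bond orders sum to 2 (valence 4) → 2 H
  atom 5: C, bond orders sum to 3 (valence 4) → 1 H
  atom 6: C, bond orders sum to 3 (valence 4) → 1 H
  atom 7: O, bond orders sum to 2 (valence 2) → 0 H
  atom 8: C, bond orders sum to 3 (valence 4) → 1 H
  atom 9: O, bond orders sum to 1 (valence 2) → 1 H
  atom 10: C, bond orders sum to 2 (valence 4) → 2 H
  atom 11: C, bond orders sum to 2 (valence 4) → 2 H
  atom 12: C, bond orders sum to 2 (valence 4) → 2 H
Totals → C:9, H:14, O:3.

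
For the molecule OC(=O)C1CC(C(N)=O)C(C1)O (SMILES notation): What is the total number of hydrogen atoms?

11

Walk through each heavy atom and fill implicit hydrogens from standard valence (C 4, N 3, O 2, S 2, halogen 1):
  atom 1: O, bond orders sum to 1 (valence 2) → 1 H
  atom 2: C, bond orders sum to 4 (valence 4) → 0 H
  atom 3: O, bond orders sum to 2 (valence 2) → 0 H
  atom 4: C, bond orders sum to 3 (valence 4) → 1 H
  atom 5: C, bond orders sum to 2 (valence 4) → 2 H
  atom 6: C, bond orders sum to 3 (valence 4) → 1 H
  atom 7: C, bond orders sum to 4 (valence 4) → 0 H
  atom 8: N, bond orders sum to 1 (valence 3) → 2 H
  atom 9: O, bond orders sum to 2 (valence 2) → 0 H
  atom 10: C, bond orders sum to 3 (valence 4) → 1 H
  atom 11: C, bond orders sum to 2 (valence 4) → 2 H
  atom 12: O, bond orders sum to 1 (valence 2) → 1 H
Total hydrogens: 11.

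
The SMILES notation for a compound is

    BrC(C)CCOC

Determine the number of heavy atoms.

7

Every atom symbol written in the SMILES (organic subset) is one heavy atom; implicit H are not written.
Heavy atoms by element → Br:1, C:5, O:1.
Total: 7.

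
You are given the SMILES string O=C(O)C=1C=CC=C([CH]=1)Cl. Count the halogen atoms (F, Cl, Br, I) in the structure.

Halogen atoms appear at heavy-atom position 10 (1×Cl).
Other groups present: 1 carboxylic acid.
Halogen count: 1.

1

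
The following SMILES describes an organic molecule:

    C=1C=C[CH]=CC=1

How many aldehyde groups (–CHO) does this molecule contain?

Scan the SMILES for the aldehyde motif — none present.

0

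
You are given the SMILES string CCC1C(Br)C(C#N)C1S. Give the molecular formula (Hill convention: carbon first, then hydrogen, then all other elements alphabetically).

Walk through each heavy atom and fill implicit hydrogens from standard valence (C 4, N 3, O 2, S 2, halogen 1):
  atom 1: C, bond orders sum to 1 (valence 4) → 3 H
  atom 2: C, bond orders sum to 2 (valence 4) → 2 H
  atom 3: C, bond orders sum to 3 (valence 4) → 1 H
  atom 4: C, bond orders sum to 3 (valence 4) → 1 H
  atom 5: Br (halogen, monovalent) → 0 H
  atom 6: C, bond orders sum to 3 (valence 4) → 1 H
  atom 7: C, bond orders sum to 4 (valence 4) → 0 H
  atom 8: N, bond orders sum to 3 (valence 3) → 0 H
  atom 9: C, bond orders sum to 3 (valence 4) → 1 H
  atom 10: S, bond orders sum to 1 (valence 2) → 1 H
Totals → C:7, H:10, Br:1, N:1, S:1.

C7H10BrNS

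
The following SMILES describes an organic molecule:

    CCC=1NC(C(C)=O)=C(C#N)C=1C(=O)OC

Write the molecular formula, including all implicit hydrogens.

Walk through each heavy atom and fill implicit hydrogens from standard valence (C 4, N 3, O 2, S 2, halogen 1):
  atom 1: C, bond orders sum to 1 (valence 4) → 3 H
  atom 2: C, bond orders sum to 2 (valence 4) → 2 H
  atom 3: C, bond orders sum to 4 (valence 4) → 0 H
  atom 4: N, bond orders sum to 2 (valence 3) → 1 H
  atom 5: C, bond orders sum to 4 (valence 4) → 0 H
  atom 6: C, bond orders sum to 4 (valence 4) → 0 H
  atom 7: C, bond orders sum to 1 (valence 4) → 3 H
  atom 8: O, bond orders sum to 2 (valence 2) → 0 H
  atom 9: C, bond orders sum to 4 (valence 4) → 0 H
  atom 10: C, bond orders sum to 4 (valence 4) → 0 H
  atom 11: N, bond orders sum to 3 (valence 3) → 0 H
  atom 12: C, bond orders sum to 4 (valence 4) → 0 H
  atom 13: C, bond orders sum to 4 (valence 4) → 0 H
  atom 14: O, bond orders sum to 2 (valence 2) → 0 H
  atom 15: O, bond orders sum to 2 (valence 2) → 0 H
  atom 16: C, bond orders sum to 1 (valence 4) → 3 H
Totals → C:11, H:12, N:2, O:3.

C11H12N2O3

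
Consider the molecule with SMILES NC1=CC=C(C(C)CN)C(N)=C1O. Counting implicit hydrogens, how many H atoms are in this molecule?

Walk through each heavy atom and fill implicit hydrogens from standard valence (C 4, N 3, O 2, S 2, halogen 1):
  atom 1: N, bond orders sum to 1 (valence 3) → 2 H
  atom 2: C, bond orders sum to 4 (valence 4) → 0 H
  atom 3: C, bond orders sum to 3 (valence 4) → 1 H
  atom 4: C, bond orders sum to 3 (valence 4) → 1 H
  atom 5: C, bond orders sum to 4 (valence 4) → 0 H
  atom 6: C, bond orders sum to 3 (valence 4) → 1 H
  atom 7: C, bond orders sum to 1 (valence 4) → 3 H
  atom 8: C, bond orders sum to 2 (valence 4) → 2 H
  atom 9: N, bond orders sum to 1 (valence 3) → 2 H
  atom 10: C, bond orders sum to 4 (valence 4) → 0 H
  atom 11: N, bond orders sum to 1 (valence 3) → 2 H
  atom 12: C, bond orders sum to 4 (valence 4) → 0 H
  atom 13: O, bond orders sum to 1 (valence 2) → 1 H
Total hydrogens: 15.

15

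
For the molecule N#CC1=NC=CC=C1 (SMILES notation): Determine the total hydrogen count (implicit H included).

4

Walk through each heavy atom and fill implicit hydrogens from standard valence (C 4, N 3, O 2, S 2, halogen 1):
  atom 1: N, bond orders sum to 3 (valence 3) → 0 H
  atom 2: C, bond orders sum to 4 (valence 4) → 0 H
  atom 3: C, bond orders sum to 4 (valence 4) → 0 H
  atom 4: N, bond orders sum to 3 (valence 3) → 0 H
  atom 5: C, bond orders sum to 3 (valence 4) → 1 H
  atom 6: C, bond orders sum to 3 (valence 4) → 1 H
  atom 7: C, bond orders sum to 3 (valence 4) → 1 H
  atom 8: C, bond orders sum to 3 (valence 4) → 1 H
Total hydrogens: 4.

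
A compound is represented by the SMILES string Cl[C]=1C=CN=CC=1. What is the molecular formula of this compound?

Walk through each heavy atom and fill implicit hydrogens from standard valence (C 4, N 3, O 2, S 2, halogen 1):
  atom 1: Cl (halogen, monovalent) → 0 H
  atom 2: C with explicit H count 0
  atom 3: C, bond orders sum to 3 (valence 4) → 1 H
  atom 4: C, bond orders sum to 3 (valence 4) → 1 H
  atom 5: N, bond orders sum to 3 (valence 3) → 0 H
  atom 6: C, bond orders sum to 3 (valence 4) → 1 H
  atom 7: C, bond orders sum to 3 (valence 4) → 1 H
Totals → C:5, H:4, Cl:1, N:1.
In Hill order: C5H4ClN.

C5H4ClN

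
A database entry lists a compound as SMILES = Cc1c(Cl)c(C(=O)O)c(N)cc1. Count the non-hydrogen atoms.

12

Every atom symbol written in the SMILES (organic subset) is one heavy atom; implicit H are not written.
Heavy atoms by element → C:8, Cl:1, N:1, O:2.
Total: 12.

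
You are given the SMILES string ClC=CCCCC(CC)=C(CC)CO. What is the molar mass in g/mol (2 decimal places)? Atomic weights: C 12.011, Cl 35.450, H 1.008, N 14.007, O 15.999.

First, the molecular formula is C12H21ClO (counting implicit H from valence).
  C: 12 × 12.011 = 144.132
  Cl: 1 × 35.450 = 35.450
  H: 21 × 1.008 = 21.168
  O: 1 × 15.999 = 15.999
Sum: 12×12.011 + 1×35.450 + 21×1.008 + 1×15.999 = 216.749 → 216.75 g/mol.

216.75 g/mol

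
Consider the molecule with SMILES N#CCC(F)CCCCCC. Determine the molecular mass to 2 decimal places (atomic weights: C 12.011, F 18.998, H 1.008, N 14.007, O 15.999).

First, the molecular formula is C9H16FN (counting implicit H from valence).
  C: 9 × 12.011 = 108.099
  F: 1 × 18.998 = 18.998
  H: 16 × 1.008 = 16.128
  N: 1 × 14.007 = 14.007
Sum: 9×12.011 + 1×18.998 + 16×1.008 + 1×14.007 = 157.232 → 157.23 g/mol.

157.23 g/mol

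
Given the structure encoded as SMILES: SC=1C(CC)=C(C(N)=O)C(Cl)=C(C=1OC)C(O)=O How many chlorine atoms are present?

1

Scan the SMILES for Cl atoms (remember two-letter symbols like Cl and Br are single atoms).
Chlorine count: 1.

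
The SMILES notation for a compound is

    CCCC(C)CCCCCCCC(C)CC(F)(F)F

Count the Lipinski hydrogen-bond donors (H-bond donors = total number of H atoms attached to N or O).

0

Donors: find every N or O and count the H atoms it carries.
  (no N or O atoms present)
Lipinski HBD = 0.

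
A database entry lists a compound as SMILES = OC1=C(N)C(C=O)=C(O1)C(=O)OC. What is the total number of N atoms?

1

Scan the SMILES for N atoms (remember two-letter symbols like Cl and Br are single atoms).
Nitrogen count: 1.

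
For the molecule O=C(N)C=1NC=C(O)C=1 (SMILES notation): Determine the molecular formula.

Walk through each heavy atom and fill implicit hydrogens from standard valence (C 4, N 3, O 2, S 2, halogen 1):
  atom 1: O, bond orders sum to 2 (valence 2) → 0 H
  atom 2: C, bond orders sum to 4 (valence 4) → 0 H
  atom 3: N, bond orders sum to 1 (valence 3) → 2 H
  atom 4: C, bond orders sum to 4 (valence 4) → 0 H
  atom 5: N, bond orders sum to 2 (valence 3) → 1 H
  atom 6: C, bond orders sum to 3 (valence 4) → 1 H
  atom 7: C, bond orders sum to 4 (valence 4) → 0 H
  atom 8: O, bond orders sum to 1 (valence 2) → 1 H
  atom 9: C, bond orders sum to 3 (valence 4) → 1 H
Totals → C:5, H:6, N:2, O:2.

C5H6N2O2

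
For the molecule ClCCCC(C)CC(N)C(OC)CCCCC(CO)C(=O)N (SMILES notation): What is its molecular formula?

C16H33ClN2O3

Walk through each heavy atom and fill implicit hydrogens from standard valence (C 4, N 3, O 2, S 2, halogen 1):
  atom 1: Cl (halogen, monovalent) → 0 H
  atom 2: C, bond orders sum to 2 (valence 4) → 2 H
  atom 3: C, bond orders sum to 2 (valence 4) → 2 H
  atom 4: C, bond orders sum to 2 (valence 4) → 2 H
  atom 5: C, bond orders sum to 3 (valence 4) → 1 H
  atom 6: C, bond orders sum to 1 (valence 4) → 3 H
  atom 7: C, bond orders sum to 2 (valence 4) → 2 H
  atom 8: C, bond orders sum to 3 (valence 4) → 1 H
  atom 9: N, bond orders sum to 1 (valence 3) → 2 H
  atom 10: C, bond orders sum to 3 (valence 4) → 1 H
  atom 11: O, bond orders sum to 2 (valence 2) → 0 H
  atom 12: C, bond orders sum to 1 (valence 4) → 3 H
  atom 13: C, bond orders sum to 2 (valence 4) → 2 H
  atom 14: C, bond orders sum to 2 (valence 4) → 2 H
  atom 15: C, bond orders sum to 2 (valence 4) → 2 H
  atom 16: C, bond orders sum to 2 (valence 4) → 2 H
  atom 17: C, bond orders sum to 3 (valence 4) → 1 H
  atom 18: C, bond orders sum to 2 (valence 4) → 2 H
  atom 19: O, bond orders sum to 1 (valence 2) → 1 H
  atom 20: C, bond orders sum to 4 (valence 4) → 0 H
  atom 21: O, bond orders sum to 2 (valence 2) → 0 H
  atom 22: N, bond orders sum to 1 (valence 3) → 2 H
Totals → C:16, H:33, Cl:1, N:2, O:3.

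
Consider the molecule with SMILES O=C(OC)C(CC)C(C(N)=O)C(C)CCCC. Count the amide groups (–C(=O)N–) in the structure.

The amide motif appears at heavy-atom position 9 in the SMILES.
Other groups present: 1 ester.
Amide count: 1.

1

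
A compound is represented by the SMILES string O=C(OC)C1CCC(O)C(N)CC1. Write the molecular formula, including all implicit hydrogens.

C9H17NO3

Walk through each heavy atom and fill implicit hydrogens from standard valence (C 4, N 3, O 2, S 2, halogen 1):
  atom 1: O, bond orders sum to 2 (valence 2) → 0 H
  atom 2: C, bond orders sum to 4 (valence 4) → 0 H
  atom 3: O, bond orders sum to 2 (valence 2) → 0 H
  atom 4: C, bond orders sum to 1 (valence 4) → 3 H
  atom 5: C, bond orders sum to 3 (valence 4) → 1 H
  atom 6: C, bond orders sum to 2 (valence 4) → 2 H
  atom 7: C, bond orders sum to 2 (valence 4) → 2 H
  atom 8: C, bond orders sum to 3 (valence 4) → 1 H
  atom 9: O, bond orders sum to 1 (valence 2) → 1 H
  atom 10: C, bond orders sum to 3 (valence 4) → 1 H
  atom 11: N, bond orders sum to 1 (valence 3) → 2 H
  atom 12: C, bond orders sum to 2 (valence 4) → 2 H
  atom 13: C, bond orders sum to 2 (valence 4) → 2 H
Totals → C:9, H:17, N:1, O:3.
In Hill order: C9H17NO3.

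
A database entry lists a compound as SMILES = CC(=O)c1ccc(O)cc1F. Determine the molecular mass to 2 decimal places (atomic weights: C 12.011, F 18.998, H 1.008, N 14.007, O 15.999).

First, the molecular formula is C8H7FO2 (counting implicit H from valence).
  C: 8 × 12.011 = 96.088
  F: 1 × 18.998 = 18.998
  H: 7 × 1.008 = 7.056
  O: 2 × 15.999 = 31.998
Sum: 8×12.011 + 1×18.998 + 7×1.008 + 2×15.999 = 154.140 → 154.14 g/mol.

154.14 g/mol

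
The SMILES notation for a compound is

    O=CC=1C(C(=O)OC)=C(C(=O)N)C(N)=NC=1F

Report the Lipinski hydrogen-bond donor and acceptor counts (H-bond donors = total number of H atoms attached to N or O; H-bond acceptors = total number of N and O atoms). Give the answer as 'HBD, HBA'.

4, 7

Donors: find every N or O and count the H atoms it carries.
  atom 1 (O): bond orders sum to 2 → 0 H
  atom 6 (O): bond orders sum to 2 → 0 H
  atom 7 (O): bond orders sum to 2 → 0 H
  atom 11 (O): bond orders sum to 2 → 0 H
  atom 12 (N): bond orders sum to 1 → 2 H
  atom 14 (N): bond orders sum to 1 → 2 H
  atom 15 (N): bond orders sum to 3 → 0 H
Lipinski HBD = 4.
Acceptors: N atoms = 3, O atoms = 4 → HBA = 7.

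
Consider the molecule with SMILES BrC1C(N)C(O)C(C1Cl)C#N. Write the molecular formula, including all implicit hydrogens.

Walk through each heavy atom and fill implicit hydrogens from standard valence (C 4, N 3, O 2, S 2, halogen 1):
  atom 1: Br (halogen, monovalent) → 0 H
  atom 2: C, bond orders sum to 3 (valence 4) → 1 H
  atom 3: C, bond orders sum to 3 (valence 4) → 1 H
  atom 4: N, bond orders sum to 1 (valence 3) → 2 H
  atom 5: C, bond orders sum to 3 (valence 4) → 1 H
  atom 6: O, bond orders sum to 1 (valence 2) → 1 H
  atom 7: C, bond orders sum to 3 (valence 4) → 1 H
  atom 8: C, bond orders sum to 3 (valence 4) → 1 H
  atom 9: Cl (halogen, monovalent) → 0 H
  atom 10: C, bond orders sum to 4 (valence 4) → 0 H
  atom 11: N, bond orders sum to 3 (valence 3) → 0 H
Totals → C:6, H:8, Br:1, Cl:1, N:2, O:1.
In Hill order: C6H8BrClN2O.

C6H8BrClN2O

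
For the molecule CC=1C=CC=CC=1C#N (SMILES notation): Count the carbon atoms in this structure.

Count every carbon token in the SMILES (each C, including those in ring-closure positions and inside branches).
Carbon count: 8.

8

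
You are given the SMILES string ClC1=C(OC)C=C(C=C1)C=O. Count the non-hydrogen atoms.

Every atom symbol written in the SMILES (organic subset) is one heavy atom; implicit H are not written.
Heavy atoms by element → C:8, Cl:1, O:2.
Total: 11.

11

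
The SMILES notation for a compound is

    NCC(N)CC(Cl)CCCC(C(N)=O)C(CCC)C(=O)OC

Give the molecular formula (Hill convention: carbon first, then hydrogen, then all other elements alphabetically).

C15H30ClN3O3

Walk through each heavy atom and fill implicit hydrogens from standard valence (C 4, N 3, O 2, S 2, halogen 1):
  atom 1: N, bond orders sum to 1 (valence 3) → 2 H
  atom 2: C, bond orders sum to 2 (valence 4) → 2 H
  atom 3: C, bond orders sum to 3 (valence 4) → 1 H
  atom 4: N, bond orders sum to 1 (valence 3) → 2 H
  atom 5: C, bond orders sum to 2 (valence 4) → 2 H
  atom 6: C, bond orders sum to 3 (valence 4) → 1 H
  atom 7: Cl (halogen, monovalent) → 0 H
  atom 8: C, bond orders sum to 2 (valence 4) → 2 H
  atom 9: C, bond orders sum to 2 (valence 4) → 2 H
  atom 10: C, bond orders sum to 2 (valence 4) → 2 H
  atom 11: C, bond orders sum to 3 (valence 4) → 1 H
  atom 12: C, bond orders sum to 4 (valence 4) → 0 H
  atom 13: N, bond orders sum to 1 (valence 3) → 2 H
  atom 14: O, bond orders sum to 2 (valence 2) → 0 H
  atom 15: C, bond orders sum to 3 (valence 4) → 1 H
  atom 16: C, bond orders sum to 2 (valence 4) → 2 H
  atom 17: C, bond orders sum to 2 (valence 4) → 2 H
  atom 18: C, bond orders sum to 1 (valence 4) → 3 H
  atom 19: C, bond orders sum to 4 (valence 4) → 0 H
  atom 20: O, bond orders sum to 2 (valence 2) → 0 H
  atom 21: O, bond orders sum to 2 (valence 2) → 0 H
  atom 22: C, bond orders sum to 1 (valence 4) → 3 H
Totals → C:15, H:30, Cl:1, N:3, O:3.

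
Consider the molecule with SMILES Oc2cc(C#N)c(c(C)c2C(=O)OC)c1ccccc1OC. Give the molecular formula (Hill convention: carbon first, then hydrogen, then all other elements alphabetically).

Walk through each heavy atom and fill implicit hydrogens from standard valence (C 4, N 3, O 2, S 2, halogen 1); for lowercase aromatic atoms, an aromatic c carries 1 H when it has two neighbours and 0 H with three, and aromatic n carries 0 H:
  atom 1: O, bond orders sum to 1 (valence 2) → 1 H
  atom 2: aromatic c, 3 neighbours → 0 H
  atom 3: aromatic c, 2 neighbours → 1 H
  atom 4: aromatic c, 3 neighbours → 0 H
  atom 5: C, bond orders sum to 4 (valence 4) → 0 H
  atom 6: N, bond orders sum to 3 (valence 3) → 0 H
  atom 7: aromatic c, 3 neighbours → 0 H
  atom 8: aromatic c, 3 neighbours → 0 H
  atom 9: C, bond orders sum to 1 (valence 4) → 3 H
  atom 10: aromatic c, 3 neighbours → 0 H
  atom 11: C, bond orders sum to 4 (valence 4) → 0 H
  atom 12: O, bond orders sum to 2 (valence 2) → 0 H
  atom 13: O, bond orders sum to 2 (valence 2) → 0 H
  atom 14: C, bond orders sum to 1 (valence 4) → 3 H
  atom 15: aromatic c, 3 neighbours → 0 H
  atom 16: aromatic c, 2 neighbours → 1 H
  atom 17: aromatic c, 2 neighbours → 1 H
  atom 18: aromatic c, 2 neighbours → 1 H
  atom 19: aromatic c, 2 neighbours → 1 H
  atom 20: aromatic c, 3 neighbours → 0 H
  atom 21: O, bond orders sum to 2 (valence 2) → 0 H
  atom 22: C, bond orders sum to 1 (valence 4) → 3 H
Totals → C:17, H:15, N:1, O:4.

C17H15NO4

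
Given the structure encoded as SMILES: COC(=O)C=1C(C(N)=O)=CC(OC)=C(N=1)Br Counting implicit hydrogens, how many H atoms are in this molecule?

9

Walk through each heavy atom and fill implicit hydrogens from standard valence (C 4, N 3, O 2, S 2, halogen 1):
  atom 1: C, bond orders sum to 1 (valence 4) → 3 H
  atom 2: O, bond orders sum to 2 (valence 2) → 0 H
  atom 3: C, bond orders sum to 4 (valence 4) → 0 H
  atom 4: O, bond orders sum to 2 (valence 2) → 0 H
  atom 5: C, bond orders sum to 4 (valence 4) → 0 H
  atom 6: C, bond orders sum to 4 (valence 4) → 0 H
  atom 7: C, bond orders sum to 4 (valence 4) → 0 H
  atom 8: N, bond orders sum to 1 (valence 3) → 2 H
  atom 9: O, bond orders sum to 2 (valence 2) → 0 H
  atom 10: C, bond orders sum to 3 (valence 4) → 1 H
  atom 11: C, bond orders sum to 4 (valence 4) → 0 H
  atom 12: O, bond orders sum to 2 (valence 2) → 0 H
  atom 13: C, bond orders sum to 1 (valence 4) → 3 H
  atom 14: C, bond orders sum to 4 (valence 4) → 0 H
  atom 15: N, bond orders sum to 3 (valence 3) → 0 H
  atom 16: Br (halogen, monovalent) → 0 H
Total hydrogens: 9.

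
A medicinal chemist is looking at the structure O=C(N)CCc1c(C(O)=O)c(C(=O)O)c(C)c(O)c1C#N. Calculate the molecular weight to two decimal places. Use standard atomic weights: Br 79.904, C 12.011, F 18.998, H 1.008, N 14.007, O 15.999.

292.25 g/mol

First, the molecular formula is C13H12N2O6 (counting implicit H from valence).
  C: 13 × 12.011 = 156.143
  H: 12 × 1.008 = 12.096
  N: 2 × 14.007 = 28.014
  O: 6 × 15.999 = 95.994
Sum: 13×12.011 + 12×1.008 + 2×14.007 + 6×15.999 = 292.247 → 292.25 g/mol.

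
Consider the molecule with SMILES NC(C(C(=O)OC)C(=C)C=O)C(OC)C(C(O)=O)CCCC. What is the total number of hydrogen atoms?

25

Walk through each heavy atom and fill implicit hydrogens from standard valence (C 4, N 3, O 2, S 2, halogen 1):
  atom 1: N, bond orders sum to 1 (valence 3) → 2 H
  atom 2: C, bond orders sum to 3 (valence 4) → 1 H
  atom 3: C, bond orders sum to 3 (valence 4) → 1 H
  atom 4: C, bond orders sum to 4 (valence 4) → 0 H
  atom 5: O, bond orders sum to 2 (valence 2) → 0 H
  atom 6: O, bond orders sum to 2 (valence 2) → 0 H
  atom 7: C, bond orders sum to 1 (valence 4) → 3 H
  atom 8: C, bond orders sum to 4 (valence 4) → 0 H
  atom 9: C, bond orders sum to 2 (valence 4) → 2 H
  atom 10: C, bond orders sum to 3 (valence 4) → 1 H
  atom 11: O, bond orders sum to 2 (valence 2) → 0 H
  atom 12: C, bond orders sum to 3 (valence 4) → 1 H
  atom 13: O, bond orders sum to 2 (valence 2) → 0 H
  atom 14: C, bond orders sum to 1 (valence 4) → 3 H
  atom 15: C, bond orders sum to 3 (valence 4) → 1 H
  atom 16: C, bond orders sum to 4 (valence 4) → 0 H
  atom 17: O, bond orders sum to 1 (valence 2) → 1 H
  atom 18: O, bond orders sum to 2 (valence 2) → 0 H
  atom 19: C, bond orders sum to 2 (valence 4) → 2 H
  atom 20: C, bond orders sum to 2 (valence 4) → 2 H
  atom 21: C, bond orders sum to 2 (valence 4) → 2 H
  atom 22: C, bond orders sum to 1 (valence 4) → 3 H
Total hydrogens: 25.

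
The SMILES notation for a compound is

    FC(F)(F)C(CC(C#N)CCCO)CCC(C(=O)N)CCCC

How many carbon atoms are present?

16

Count every carbon token in the SMILES (each C, including those in ring-closure positions and inside branches).
Carbon count: 16.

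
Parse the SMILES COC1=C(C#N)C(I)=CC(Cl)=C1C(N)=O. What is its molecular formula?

Walk through each heavy atom and fill implicit hydrogens from standard valence (C 4, N 3, O 2, S 2, halogen 1):
  atom 1: C, bond orders sum to 1 (valence 4) → 3 H
  atom 2: O, bond orders sum to 2 (valence 2) → 0 H
  atom 3: C, bond orders sum to 4 (valence 4) → 0 H
  atom 4: C, bond orders sum to 4 (valence 4) → 0 H
  atom 5: C, bond orders sum to 4 (valence 4) → 0 H
  atom 6: N, bond orders sum to 3 (valence 3) → 0 H
  atom 7: C, bond orders sum to 4 (valence 4) → 0 H
  atom 8: I (halogen, monovalent) → 0 H
  atom 9: C, bond orders sum to 3 (valence 4) → 1 H
  atom 10: C, bond orders sum to 4 (valence 4) → 0 H
  atom 11: Cl (halogen, monovalent) → 0 H
  atom 12: C, bond orders sum to 4 (valence 4) → 0 H
  atom 13: C, bond orders sum to 4 (valence 4) → 0 H
  atom 14: N, bond orders sum to 1 (valence 3) → 2 H
  atom 15: O, bond orders sum to 2 (valence 2) → 0 H
Totals → C:9, H:6, Cl:1, I:1, N:2, O:2.
In Hill order: C9H6ClIN2O2.

C9H6ClIN2O2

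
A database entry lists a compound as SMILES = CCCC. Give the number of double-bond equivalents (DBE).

Degree of unsaturation = (number of rings) + (number of π bonds).
Ring closures in the SMILES: 0.
π bonds: none → 0 DoU from unsaturation.
Total DoU = 0 + 0 = 0.

0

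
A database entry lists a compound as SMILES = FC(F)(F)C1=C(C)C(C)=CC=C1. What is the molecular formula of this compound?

Walk through each heavy atom and fill implicit hydrogens from standard valence (C 4, N 3, O 2, S 2, halogen 1):
  atom 1: F (halogen, monovalent) → 0 H
  atom 2: C, bond orders sum to 4 (valence 4) → 0 H
  atom 3: F (halogen, monovalent) → 0 H
  atom 4: F (halogen, monovalent) → 0 H
  atom 5: C, bond orders sum to 4 (valence 4) → 0 H
  atom 6: C, bond orders sum to 4 (valence 4) → 0 H
  atom 7: C, bond orders sum to 1 (valence 4) → 3 H
  atom 8: C, bond orders sum to 4 (valence 4) → 0 H
  atom 9: C, bond orders sum to 1 (valence 4) → 3 H
  atom 10: C, bond orders sum to 3 (valence 4) → 1 H
  atom 11: C, bond orders sum to 3 (valence 4) → 1 H
  atom 12: C, bond orders sum to 3 (valence 4) → 1 H
Totals → C:9, H:9, F:3.

C9H9F3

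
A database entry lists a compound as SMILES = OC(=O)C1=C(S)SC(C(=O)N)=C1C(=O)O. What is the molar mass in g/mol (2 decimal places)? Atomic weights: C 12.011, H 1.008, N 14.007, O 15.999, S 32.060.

First, the molecular formula is C7H5NO5S2 (counting implicit H from valence).
  C: 7 × 12.011 = 84.077
  H: 5 × 1.008 = 5.040
  N: 1 × 14.007 = 14.007
  O: 5 × 15.999 = 79.995
  S: 2 × 32.060 = 64.120
Sum: 7×12.011 + 5×1.008 + 1×14.007 + 5×15.999 + 2×32.060 = 247.239 → 247.24 g/mol.

247.24 g/mol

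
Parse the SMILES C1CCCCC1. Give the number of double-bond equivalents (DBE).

1

Degree of unsaturation = (number of rings) + (number of π bonds).
Ring closures in the SMILES: 1.
π bonds: none → 0 DoU from unsaturation.
Total DoU = 1 + 0 = 1.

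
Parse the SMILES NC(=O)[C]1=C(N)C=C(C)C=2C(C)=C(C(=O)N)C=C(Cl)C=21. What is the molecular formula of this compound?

Walk through each heavy atom and fill implicit hydrogens from standard valence (C 4, N 3, O 2, S 2, halogen 1):
  atom 1: N, bond orders sum to 1 (valence 3) → 2 H
  atom 2: C, bond orders sum to 4 (valence 4) → 0 H
  atom 3: O, bond orders sum to 2 (valence 2) → 0 H
  atom 4: C with explicit H count 0
  atom 5: C, bond orders sum to 4 (valence 4) → 0 H
  atom 6: N, bond orders sum to 1 (valence 3) → 2 H
  atom 7: C, bond orders sum to 3 (valence 4) → 1 H
  atom 8: C, bond orders sum to 4 (valence 4) → 0 H
  atom 9: C, bond orders sum to 1 (valence 4) → 3 H
  atom 10: C, bond orders sum to 4 (valence 4) → 0 H
  atom 11: C, bond orders sum to 4 (valence 4) → 0 H
  atom 12: C, bond orders sum to 1 (valence 4) → 3 H
  atom 13: C, bond orders sum to 4 (valence 4) → 0 H
  atom 14: C, bond orders sum to 4 (valence 4) → 0 H
  atom 15: O, bond orders sum to 2 (valence 2) → 0 H
  atom 16: N, bond orders sum to 1 (valence 3) → 2 H
  atom 17: C, bond orders sum to 3 (valence 4) → 1 H
  atom 18: C, bond orders sum to 4 (valence 4) → 0 H
  atom 19: Cl (halogen, monovalent) → 0 H
  atom 20: C, bond orders sum to 4 (valence 4) → 0 H
Totals → C:14, H:14, Cl:1, N:3, O:2.
In Hill order: C14H14ClN3O2.

C14H14ClN3O2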